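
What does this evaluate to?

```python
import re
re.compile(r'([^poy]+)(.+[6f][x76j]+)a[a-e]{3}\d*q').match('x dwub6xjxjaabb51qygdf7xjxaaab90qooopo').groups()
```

The match spans [0:33] → 'x dwub6xjxjaabb51qygdf7xjxaaab90q'.
Captured: group 1 = 'x dwub6xjxjaabb51q', group 2 = 'ygdf7xjx'.

('x dwub6xjxjaabb51q', 'ygdf7xjx')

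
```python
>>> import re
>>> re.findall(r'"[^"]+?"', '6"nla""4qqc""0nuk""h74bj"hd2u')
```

['"nla"', '"4qqc"', '"0nuk"', '"h74bj"']

Scanning left to right: at [1:6] → '"nla"'; at [6:12] → '"4qqc"'; at [12:18] → '"0nuk"'; at [18:25] → '"h74bj"'.
With no groups in the pattern, `findall` gives back each whole match — 4 here.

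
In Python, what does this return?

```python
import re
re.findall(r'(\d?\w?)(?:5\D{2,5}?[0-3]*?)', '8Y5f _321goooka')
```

['8Y']

The pattern matches optionally a digit, then optionally a word character (captured); then a literal '5', then 2 to 5 of a non-digit (lazy), then zero or more of a character in [0-3] (lazy) (non-capturing group).
Because there's exactly one group, `findall` drops the full match and keeps group 1 from the one hit.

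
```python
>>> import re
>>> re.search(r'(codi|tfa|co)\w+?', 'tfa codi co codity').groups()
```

('co',)

Unlike `match`, `search` isn't anchored — it looks for the pattern anywhere in the string.
The match spans [4:7] → 'cod'.
Captured: group 1 = 'co'.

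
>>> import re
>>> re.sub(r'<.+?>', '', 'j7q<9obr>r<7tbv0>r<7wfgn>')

Each match is replaced by ''.

'j7qrr'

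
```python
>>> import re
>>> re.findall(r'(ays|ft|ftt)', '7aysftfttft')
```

['ays', 'ft', 'ft', 'ft']

Alternation isn't longest-match — the leftmost alternative that fits at this position is chosen.
Scanning left to right: at [1:4] match 'ays', group 1 = 'ays'; at [4:6] match 'ft', group 1 = 'ft'; at [6:8] match 'ft', group 1 = 'ft'; at [9:11] match 'ft', group 1 = 'ft'.
`findall` collects group 1 from each match (4 total).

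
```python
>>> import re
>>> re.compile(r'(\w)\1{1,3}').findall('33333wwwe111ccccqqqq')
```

['3', 'w', '1', 'c', 'q']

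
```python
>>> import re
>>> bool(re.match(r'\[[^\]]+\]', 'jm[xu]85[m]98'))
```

`re.match` only tries the pattern at the start of the string.
Here the pattern fails at index 0, so the call returns None, and `bool(None)` is False.

False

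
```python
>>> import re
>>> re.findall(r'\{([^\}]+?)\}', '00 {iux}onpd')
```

['iux']

Walking the string: at [3:8] match '{iux}', group 1 = 'iux'.
One capturing group, so `findall` returns just the captured substring from the one match — 1 in all.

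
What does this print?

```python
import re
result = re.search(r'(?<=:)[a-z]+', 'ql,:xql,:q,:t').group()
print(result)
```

The positive lookaround only admits positions where the adjacent text matches; those characters stay outside the span.
Unlike `match`, `search` isn't anchored — it looks for the pattern anywhere in the string.
The match spans [4:7] → 'xql'.

xql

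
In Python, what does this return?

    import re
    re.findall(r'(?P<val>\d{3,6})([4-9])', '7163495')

[('716349', '5')]

Multiple groups make `findall` return tuples — one 2-tuple for the one match.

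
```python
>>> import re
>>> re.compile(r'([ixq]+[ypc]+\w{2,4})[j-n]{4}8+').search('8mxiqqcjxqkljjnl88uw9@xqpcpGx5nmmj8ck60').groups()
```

('xqpcpGx5',)

This matches one or more of one of [ixq], then one or more of one of [ypc], then 2 to 4 of a word character (captured); then exactly 4 of a character in [j-n], then one or more of the literal '8'.
`search` walks the string left to right and returns the first match it finds.
The match spans [22:35] → 'xqpcpGx5nmmj8'.
Captured: group 1 = 'xqpcpGx5'.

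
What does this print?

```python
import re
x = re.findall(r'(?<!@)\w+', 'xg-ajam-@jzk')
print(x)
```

The negative lookaround is zero-width — it rules out positions where the adjacent text would match, without consuming anything.
Scanning left to right: at [0:2] → 'xg'; at [3:7] → 'ajam'; at [10:12] → 'zk'.
No capturing groups, so `findall` returns the 3 full match strings.

['xg', 'ajam', 'zk']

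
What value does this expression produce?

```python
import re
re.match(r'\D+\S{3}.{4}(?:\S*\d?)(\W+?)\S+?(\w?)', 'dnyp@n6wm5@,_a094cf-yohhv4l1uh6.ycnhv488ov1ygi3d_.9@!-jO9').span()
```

(0, 56)

`re.match` won't scan ahead — the pattern has to work from the very first character.
The match spans [0:56] → 'dnyp@n6wm5@,_a094cf-yohhv4l1uh6.ycnhv488ov1ygi3d_.9@!-jO'.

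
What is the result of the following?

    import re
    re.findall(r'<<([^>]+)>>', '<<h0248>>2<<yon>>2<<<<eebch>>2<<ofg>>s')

['h0248', 'yon', '<<eebch', 'ofg']

One capturing group, so `findall` returns just the captured substring from each match — 4 in all.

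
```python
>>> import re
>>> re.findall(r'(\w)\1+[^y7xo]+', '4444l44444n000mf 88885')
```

`\1` is not a pattern — it's the concrete string captured by group 1, re-applied verbatim.
`findall` collects group 1 from the one match (1 total).

['4']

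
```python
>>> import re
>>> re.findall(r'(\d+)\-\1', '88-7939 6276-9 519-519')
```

The backreference `\1` re-matches whatever the first group consumed, character for character.
With a single group, `findall` returns only what that group captured — 1 item.

['519']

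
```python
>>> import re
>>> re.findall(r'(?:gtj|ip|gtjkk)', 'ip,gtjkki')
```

['ip', 'gtj']

`|` is ordered: at each position the engine commits to the first alternative that works.
No capturing groups, so `findall` returns the 2 full match strings.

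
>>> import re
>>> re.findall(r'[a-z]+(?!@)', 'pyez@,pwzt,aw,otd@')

['pye', 'pwzt', 'aw', 'ot']

A negative assertion filters positions out without eating any characters.
Walking the string: at [0:3] → 'pye'; at [6:10] → 'pwzt'; at [11:13] → 'aw'; at [14:16] → 'ot'.
No capturing groups, so `findall` returns the 4 full match strings.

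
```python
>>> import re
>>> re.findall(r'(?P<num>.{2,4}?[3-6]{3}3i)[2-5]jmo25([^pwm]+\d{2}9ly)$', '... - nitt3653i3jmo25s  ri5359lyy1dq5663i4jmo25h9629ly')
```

Pattern: 2 to 4 of any character (lazy), then exactly 3 of a character in [3-6], then the literal '3i' (captured as 'num'); then a character in [2-5], then the literal 'jm', then the literal 'o25'; then one or more of any character except [pwm], then exactly 2 of a digit, then the literal '9ly' (captured); then anchored at the end.
Scanning left to right: at [32:54] match 'y1dq5663i4jmo25h9629ly', groups = ('y1dq5663i', 'h9629ly').
With 2 capturing groups, `findall` returns a 2-tuple per match.

[('y1dq5663i', 'h9629ly')]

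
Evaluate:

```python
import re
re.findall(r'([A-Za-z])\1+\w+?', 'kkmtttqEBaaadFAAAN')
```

['k', 't', 'a', 'A']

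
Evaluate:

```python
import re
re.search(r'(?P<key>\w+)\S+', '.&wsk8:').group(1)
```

The pattern matches one or more of a word character (captured as 'key'); then one or more of a non-whitespace character.
`re.search` scans for the first position where the pattern succeeds.
The match spans [2:7] → 'wsk8:'.
Captured: group 1 = 'wsk8'.

'wsk8'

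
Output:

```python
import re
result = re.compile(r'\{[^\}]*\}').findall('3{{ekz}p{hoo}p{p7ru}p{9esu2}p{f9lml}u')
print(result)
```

Walking the string: at [1:7] → '{{ekz}'; at [8:13] → '{hoo}'; at [14:20] → '{p7ru}'; at [21:28] → '{9esu2}'; at [29:36] → '{f9lml}'.
Since nothing is captured, `findall` lists the 5 matched substrings directly.

['{{ekz}', '{hoo}', '{p7ru}', '{9esu2}', '{f9lml}']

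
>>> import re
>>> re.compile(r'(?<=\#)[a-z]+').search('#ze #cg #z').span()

(1, 3)

The positive lookaround only admits positions where the adjacent text matches; those characters stay outside the span.
The match spans [1:3] → 'ze'.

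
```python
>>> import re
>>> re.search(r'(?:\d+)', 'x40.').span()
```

(1, 3)

The pattern matches one or more of a digit (non-capturing group).
The match spans [1:3] → '40'.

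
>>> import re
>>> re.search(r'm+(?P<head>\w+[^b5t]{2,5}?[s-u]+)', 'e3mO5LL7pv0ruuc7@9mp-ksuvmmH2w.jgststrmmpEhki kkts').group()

'mO5LL7pv0ruu'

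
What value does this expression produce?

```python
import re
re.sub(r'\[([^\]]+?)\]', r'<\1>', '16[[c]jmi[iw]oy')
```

'16<[c>jmi<iw>oy'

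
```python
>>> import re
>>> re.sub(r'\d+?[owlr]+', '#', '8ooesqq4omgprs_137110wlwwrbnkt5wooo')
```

This matches one or more of a digit (lazy); then one or more of one of [owlr].
`sub` substitutes '#' at each match site.

'#esqq#mgprs_#bnkt#'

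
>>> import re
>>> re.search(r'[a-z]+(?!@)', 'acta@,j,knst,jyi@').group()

Because the assertion is negative and zero-width, positions next to the forbidden text are skipped.
Unlike `match`, `search` isn't anchored — it looks for the pattern anywhere in the string.
The match spans [0:3] → 'act'.

'act'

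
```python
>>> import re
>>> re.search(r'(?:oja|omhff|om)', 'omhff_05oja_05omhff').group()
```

The regex engine tests alternatives in the order written; an earlier branch that matches wins even if a later one would match more.
The match spans [0:5] → 'omhff'.

'omhff'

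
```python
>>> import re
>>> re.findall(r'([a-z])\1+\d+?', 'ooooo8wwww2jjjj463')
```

['o', 'w', 'j']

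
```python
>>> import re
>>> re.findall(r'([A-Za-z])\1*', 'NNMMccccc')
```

['N', 'M', 'c']

After group 1 captures some text, `\1` only succeeds where that same text appears again.
Walking the string: at [0:2] match 'NN', group 1 = 'N'; at [2:4] match 'MM', group 1 = 'M'; at [4:9] match 'ccccc', group 1 = 'c'.
With a single group, `findall` returns only what that group captured — 3 items.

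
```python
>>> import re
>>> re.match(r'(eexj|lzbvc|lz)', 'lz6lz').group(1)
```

The match spans [0:2] → 'lz'.
Captured: group 1 = 'lz'.

'lz'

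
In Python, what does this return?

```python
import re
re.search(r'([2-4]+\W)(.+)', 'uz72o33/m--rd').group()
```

'33/m--rd'

Pattern: one or more of a character in [2-4], then a non-word character (captured); then one or more of any character (captured).
Unlike `match`, `search` isn't anchored — it looks for the pattern anywhere in the string.
The match spans [5:13] → '33/m--rd'.
Captured: group 1 = '33/', group 2 = 'm--rd'.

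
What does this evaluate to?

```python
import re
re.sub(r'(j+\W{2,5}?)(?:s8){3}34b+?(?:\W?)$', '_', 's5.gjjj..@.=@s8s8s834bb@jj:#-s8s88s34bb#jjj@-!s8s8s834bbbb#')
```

's5.gjjj..@.=@s8s8s834bb@jj:#-s8s88s34bb#_'

The pattern matches one or more of a literal 'j', then 2 to 5 of a non-word character (lazy) (captured); then the literal 's8' repeated 3 times, then the literal '34', then one or more of the literal 'b' (lazy); then optionally a non-word character (non-capturing group); then anchored at the end.
Every occurrence is swapped for '_'.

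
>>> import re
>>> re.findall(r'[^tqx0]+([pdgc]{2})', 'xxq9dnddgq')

['dg']

This matches one or more of any character except [tqx0]; then exactly 2 of one of [pdgc] (captured).
Scanning left to right: at [3:9] match '9dnddg', group 1 = 'dg'.
With a single group, `findall` returns only what that group captured — 1 item.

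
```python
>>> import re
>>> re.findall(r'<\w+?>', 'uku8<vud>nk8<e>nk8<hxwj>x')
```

`findall` yields the raw match text (3 of them) because the pattern has no groups.

['<vud>', '<e>', '<hxwj>']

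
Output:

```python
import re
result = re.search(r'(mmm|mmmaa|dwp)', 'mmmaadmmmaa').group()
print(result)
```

The regex engine tests alternatives in the order written; an earlier branch that matches wins even if a later one would match more.
The match spans [0:3] → 'mmm'.

mmm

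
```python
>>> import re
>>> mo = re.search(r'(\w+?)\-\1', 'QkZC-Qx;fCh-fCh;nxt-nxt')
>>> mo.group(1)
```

The backreference `\1` re-matches whatever the first group consumed, character for character.
`re.search` scans for the first position where the pattern succeeds.
The match spans [8:15] → 'fCh-fCh'.
Captured: group 1 = 'fCh'.

'fCh'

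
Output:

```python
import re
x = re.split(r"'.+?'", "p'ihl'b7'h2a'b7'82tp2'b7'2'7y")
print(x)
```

['p', 'b7', 'b7', 'b7', '7y']

`split` removes every match and returns the 5 fragments in between.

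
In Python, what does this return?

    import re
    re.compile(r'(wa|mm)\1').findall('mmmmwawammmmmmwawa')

['mm', 'wa', 'mm', 'wa']

`\1` is not a pattern — it's the concrete string captured by group 1, re-applied verbatim.
Walking the string: at [0:4] match 'mmmm', group 1 = 'mm'; at [4:8] match 'wawa', group 1 = 'wa'; at [8:12] match 'mmmm', group 1 = 'mm'; at [14:18] match 'wawa', group 1 = 'wa'.
`findall` collects group 1 from each match (4 total).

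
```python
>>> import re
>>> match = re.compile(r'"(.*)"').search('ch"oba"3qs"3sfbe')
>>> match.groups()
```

('oba"3qs',)

The match spans [2:11] → '"oba"3qs"'.
Captured: group 1 = 'oba"3qs'.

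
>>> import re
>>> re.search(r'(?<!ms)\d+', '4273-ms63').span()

(0, 4)

`(?!…)`/`(?<!…)` only lets a position through if the neighbouring text does NOT match; no characters are consumed.
The match spans [0:4] → '4273'.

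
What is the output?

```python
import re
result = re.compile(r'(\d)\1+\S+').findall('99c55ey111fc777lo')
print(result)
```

['9']

After group 1 captures some text, `\1` only succeeds where that same text appears again.
Matches: at [0:17] match '99c55ey111fc777lo', group 1 = '9'.
Because there's exactly one group, `findall` drops the full match and keeps group 1 from the one hit.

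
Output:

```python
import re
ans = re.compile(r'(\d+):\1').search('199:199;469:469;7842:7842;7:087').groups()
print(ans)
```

('199',)

The match spans [0:7] → '199:199'.
Captured: group 1 = '199'.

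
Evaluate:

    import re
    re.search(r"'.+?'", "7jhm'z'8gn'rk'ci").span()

(4, 7)

With the lazy modifier that quantifier settles for the fewest repetitions that let the rest of the pattern succeed (the atoms after it are unaffected and can still be greedy).
`re.search` tries every starting position until one works.
The match spans [4:7] → "'z'".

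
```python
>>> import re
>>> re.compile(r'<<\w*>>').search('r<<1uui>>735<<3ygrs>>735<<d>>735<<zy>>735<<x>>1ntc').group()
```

'<<1uui>>'

The match spans [1:9] → '<<1uui>>'.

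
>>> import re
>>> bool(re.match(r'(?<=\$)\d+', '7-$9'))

False

Lookahead/lookbehind check context without consuming it, so the matched span excludes the asserted characters.
`re.match` only tries the pattern at the start of the string.
Here position 0 doesn't satisfy it, so the call returns None, and `bool(None)` is False.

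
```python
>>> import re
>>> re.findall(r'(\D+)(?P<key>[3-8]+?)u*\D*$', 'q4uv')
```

This matches one or more of a non-digit (captured); then one or more of a character in [3-8] (lazy) (captured as 'key'); then zero or more of a literal 'u', then zero or more of a non-digit; then anchored at the end.
Matches: at [0:4] match 'q4uv', groups = ('q', '4').
2 groups means the one result is a tuple of 2 captured strings — 1 here.

[('q', '4')]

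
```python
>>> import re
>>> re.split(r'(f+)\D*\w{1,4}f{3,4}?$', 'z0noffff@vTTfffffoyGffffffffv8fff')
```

`re.split` interleaves the captured-group text with the surrounding fragments.

['z0no', 'ffff', '']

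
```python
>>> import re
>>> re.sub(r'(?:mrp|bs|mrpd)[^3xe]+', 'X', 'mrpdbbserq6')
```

'Xerq6'

Matches: at [0:7] → 'mrpdbbs'.
Every occurrence is swapped for 'X'.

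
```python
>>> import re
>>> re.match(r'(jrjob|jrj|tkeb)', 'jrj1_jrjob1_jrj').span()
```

`re.match` only tries the pattern at the start of the string.
The match spans [0:3] → 'jrj'.

(0, 3)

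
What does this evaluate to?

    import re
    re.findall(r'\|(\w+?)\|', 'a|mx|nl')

['mx']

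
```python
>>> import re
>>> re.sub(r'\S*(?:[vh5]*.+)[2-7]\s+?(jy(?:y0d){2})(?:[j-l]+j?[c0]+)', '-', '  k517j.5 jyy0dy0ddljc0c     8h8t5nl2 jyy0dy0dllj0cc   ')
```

'-   '

Pattern: zero or more of a non-whitespace character; then zero or more of one of [vh5], then one or more of any character (non-capturing group); then a character in [2-7], then one or more of whitespace (lazy); then the literal 'jy', then the literal 'y0d' repeated 2 times (captured); then one or more of a character in [j-l], then optionally a literal 'j', then one or more of one of [c0] (non-capturing group).
Matches: at [0:52] → '  k517j.5 jyy0dy0ddljc0c     8h8t5nl2 jyy0dy0dllj0cc'.
Each match is replaced by '-'.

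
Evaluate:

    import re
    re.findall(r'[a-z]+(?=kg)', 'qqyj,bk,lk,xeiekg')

['xeie']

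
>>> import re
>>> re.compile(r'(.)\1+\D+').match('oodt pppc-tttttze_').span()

(0, 18)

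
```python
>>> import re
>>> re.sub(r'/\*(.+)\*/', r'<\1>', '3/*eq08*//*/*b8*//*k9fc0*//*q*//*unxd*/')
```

'3<eq08*//*/*b8*//*k9fc0*//*q*//*unxd>'

`\1` in the replacement pulls in group 1's text for each match.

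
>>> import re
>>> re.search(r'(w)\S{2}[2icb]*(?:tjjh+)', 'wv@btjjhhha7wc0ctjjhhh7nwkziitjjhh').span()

This matches a literal 'w' (captured); then exactly 2 of a non-whitespace character, then zero or more of one of [2icb]; then the literal 'tjj', then one or more of a literal 'h' (non-capturing group).
`search` walks the string left to right and returns the first match it finds.
The match spans [0:10] → 'wv@btjjhhh'.
Captured: group 1 = 'w'.

(0, 10)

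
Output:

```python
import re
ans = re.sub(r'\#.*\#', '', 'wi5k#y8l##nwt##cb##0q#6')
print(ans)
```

wi5k6

`sub` substitutes '' at each match site.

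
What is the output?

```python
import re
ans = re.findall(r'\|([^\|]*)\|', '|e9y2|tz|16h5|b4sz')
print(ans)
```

['e9y2', '16h5']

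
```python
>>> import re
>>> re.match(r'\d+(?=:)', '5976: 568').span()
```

(0, 4)

Because the assertion is zero-width, the text it checks is not consumed and won't appear in the result.
`re.match` won't scan ahead — the pattern has to work from the very first character.
The match spans [0:4] → '5976'.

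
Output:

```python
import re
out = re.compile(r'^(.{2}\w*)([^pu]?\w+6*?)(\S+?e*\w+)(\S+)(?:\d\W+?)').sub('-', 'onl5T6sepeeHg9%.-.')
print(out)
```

-.-.

Pattern: anchored at the start of the string; then exactly 2 of any character, then zero or more of a word character (captured); then optionally any character except [pu], then one or more of a word character, then zero or more of the literal '6' (lazy) (captured); then one or more of a non-whitespace character (lazy), then zero or more of the literal 'e', then one or more of a word character (captured); then one or more of a non-whitespace character (captured); then a digit, then one or more of a non-word character (lazy) (non-capturing group).
A non-greedy quantifier consumes as few characters as it can — just enough that the remainder of the pattern still matches from where it stops; whatever follows it matches normally.
Matches: at [0:15] → 'onl5T6sepeeHg9%'.
Every occurrence is swapped for '-'.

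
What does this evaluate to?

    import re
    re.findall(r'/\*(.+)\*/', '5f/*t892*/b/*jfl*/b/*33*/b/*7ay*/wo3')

With a single group, `findall` returns only what that group captured — 1 item.

['t892*/b/*jfl*/b/*33*/b/*7ay']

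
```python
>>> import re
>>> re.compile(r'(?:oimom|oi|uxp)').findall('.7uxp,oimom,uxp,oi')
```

['uxp', 'oimom', 'uxp', 'oi']

The regex engine tests alternatives in the order written; an earlier branch that matches wins even if a later one would match more.
No capturing groups, so `findall` returns the 4 full match strings.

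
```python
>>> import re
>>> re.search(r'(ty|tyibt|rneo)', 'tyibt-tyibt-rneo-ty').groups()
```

Branches in `(...|...)` are attempted left-to-right; the first branch that allows the whole pattern to succeed is taken.
Unlike `match`, `search` isn't anchored — it looks for the pattern anywhere in the string.
The match spans [0:2] → 'ty'.
Captured: group 1 = 'ty'.

('ty',)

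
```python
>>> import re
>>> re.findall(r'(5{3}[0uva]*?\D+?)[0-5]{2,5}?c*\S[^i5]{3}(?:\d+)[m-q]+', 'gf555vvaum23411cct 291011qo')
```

['555vvaum']

With a single group, `findall` returns only what that group captured — 1 item.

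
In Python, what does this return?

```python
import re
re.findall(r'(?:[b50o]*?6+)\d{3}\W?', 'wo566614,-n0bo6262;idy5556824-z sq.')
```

No capturing groups, so `findall` returns the 3 full match strings.

['o566614,', '0bo6262;', '5556824-']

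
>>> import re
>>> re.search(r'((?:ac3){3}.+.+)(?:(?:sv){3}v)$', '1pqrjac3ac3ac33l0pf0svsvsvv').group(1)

'ac3ac3ac33l0pf0'

The pattern matches the literal 'ac3' repeated 3 times, then one or more of any character, then one or more of any character (captured); then the literal 'sv' repeated 3 times, then a literal 'v' (non-capturing group); then anchored at the end.
`search` walks the string left to right and returns the first match it finds.
The match spans [5:27] → 'ac3ac3ac33l0pf0svsvsvv'.
Captured: group 1 = 'ac3ac3ac33l0pf0'.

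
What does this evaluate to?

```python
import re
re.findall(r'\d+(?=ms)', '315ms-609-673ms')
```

['315', '673']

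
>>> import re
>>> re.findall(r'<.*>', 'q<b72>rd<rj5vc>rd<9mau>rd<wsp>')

['<b72>rd<rj5vc>rd<9mau>rd<wsp>']

Scanning left to right: at [1:30] → '<b72>rd<rj5vc>rd<9mau>rd<wsp>'.
`findall` yields the raw match text (1 of them) because the pattern has no groups.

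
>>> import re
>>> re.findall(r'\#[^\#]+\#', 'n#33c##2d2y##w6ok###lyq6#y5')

['#33c#', '#2d2y#', '#w6ok#', '#lyq6#']

With no groups in the pattern, `findall` gives back each whole match — 4 here.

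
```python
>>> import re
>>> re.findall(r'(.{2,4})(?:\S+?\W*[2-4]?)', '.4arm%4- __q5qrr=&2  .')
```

['.4ar', '- __', '5qrr', '  ']

Lazy quantifiers expand one character at a time until the remainder of the pattern can match.
With a single group, `findall` returns only what that group captured — 4 items.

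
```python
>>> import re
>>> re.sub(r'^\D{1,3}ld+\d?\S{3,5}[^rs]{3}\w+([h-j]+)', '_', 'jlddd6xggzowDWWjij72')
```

This matches anchored at the start of the string; then 1 to 3 of a non-digit; then a literal 'l', then one or more of the literal 'd', then optionally a digit; then 3 to 5 of a non-whitespace character, then exactly 3 of any character except [rs], then one or more of a word character; then one or more of a character in [h-j] (captured).
Matches: at [0:18] → 'jlddd6xggzowDWWjij'.
`sub` substitutes '_' at each match site.

'_72'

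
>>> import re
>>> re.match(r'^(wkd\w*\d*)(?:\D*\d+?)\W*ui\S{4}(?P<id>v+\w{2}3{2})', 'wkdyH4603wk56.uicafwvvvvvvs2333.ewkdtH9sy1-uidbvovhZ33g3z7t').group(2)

'vvvvvvs233'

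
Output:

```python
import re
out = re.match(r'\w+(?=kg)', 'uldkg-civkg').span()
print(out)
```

The lookaround is zero-width — it requires the adjacent text to match without consuming it, so the asserted text isn't part of the match.
`re.match` only tries the pattern at the start of the string.
The match spans [0:3] → 'uld'.

(0, 3)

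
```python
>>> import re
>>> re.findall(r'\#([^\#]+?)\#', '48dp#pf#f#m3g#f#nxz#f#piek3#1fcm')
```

['pf', 'm3g', 'nxz', 'piek3']

With a single group, `findall` returns only what that group captured — 4 items.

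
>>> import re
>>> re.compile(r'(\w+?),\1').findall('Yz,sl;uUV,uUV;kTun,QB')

['uUV']

A backreference is literal: `\1` must see the identical characters the first group matched.
Scanning left to right: at [6:13] match 'uUV,uUV', group 1 = 'uUV'.
One capturing group, so `findall` returns just the captured substring from the one match — 1 in all.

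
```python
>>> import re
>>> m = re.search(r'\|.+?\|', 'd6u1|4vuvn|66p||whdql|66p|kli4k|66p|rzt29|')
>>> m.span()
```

(4, 11)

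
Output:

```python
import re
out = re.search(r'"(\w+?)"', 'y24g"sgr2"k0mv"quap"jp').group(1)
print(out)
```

`re.search` scans for the first position where the pattern succeeds.
The match spans [4:10] → '"sgr2"'.
Captured: group 1 = 'sgr2'.

sgr2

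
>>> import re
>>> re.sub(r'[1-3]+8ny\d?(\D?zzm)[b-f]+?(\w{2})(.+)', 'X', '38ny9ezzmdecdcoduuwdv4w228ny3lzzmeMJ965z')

Pattern: one or more of a character in [1-3], then the literal '8ny', then optionally a digit; then optionally a non-digit, then the literal 'zzm' (captured); then one or more of a character in [b-f] (lazy); then exactly 2 of a word character (captured); then one or more of any character (captured).
Matches: at [0:40] → '38ny9ezzmdecdcoduuwdv4w228ny3lzzmeMJ965z'.
Every occurrence is swapped for 'X'.

'X'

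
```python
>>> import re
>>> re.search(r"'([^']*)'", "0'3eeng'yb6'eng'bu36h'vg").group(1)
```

`re.search` scans for the first position where the pattern succeeds.
The match spans [1:8] → "'3eeng'".
Captured: group 1 = '3eeng'.

'3eeng'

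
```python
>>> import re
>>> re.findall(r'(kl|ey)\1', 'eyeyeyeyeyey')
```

After group 1 captures some text, `\1` only succeeds where that same text appears again.
Scanning left to right: at [0:4] match 'eyey', group 1 = 'ey'; at [4:8] match 'eyey', group 1 = 'ey'; at [8:12] match 'eyey', group 1 = 'ey'.
With a single group, `findall` returns only what that group captured — 3 items.

['ey', 'ey', 'ey']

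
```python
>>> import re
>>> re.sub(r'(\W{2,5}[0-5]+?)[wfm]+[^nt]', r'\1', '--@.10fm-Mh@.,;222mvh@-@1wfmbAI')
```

'--@.10Mh@.,;222h@-@1AI'

This matches 2 to 5 of a non-word character, then one or more of a character in [0-5] (lazy) (captured); then one or more of one of [wfm], then any character except [nt].
Matches: at [0:9] → '--@.10fm-'; at [11:20] → '@.,;222mv'; at [21:29] → '@-@1wfmb'.
`\1` in the replacement pulls in group 1's text for each match.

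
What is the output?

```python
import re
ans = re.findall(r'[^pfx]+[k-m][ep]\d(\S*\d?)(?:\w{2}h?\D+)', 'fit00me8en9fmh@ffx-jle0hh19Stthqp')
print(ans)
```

The pattern matches one or more of any character except [pfx], then a character in [k-m]; then one of [ep], then a digit; then zero or more of a non-whitespace character, then optionally a digit (captured); then exactly 2 of a word character, then optionally a literal 'h', then one or more of a non-digit (non-capturing group).
Scanning left to right: at [1:33] match 'it00me8en9fmh@ffx-jle0hh19Stthqp', group 1 = 'en9fmh@ffx-jle0hh19Stt'.
`findall` collects group 1 from the one match (1 total).

['en9fmh@ffx-jle0hh19Stt']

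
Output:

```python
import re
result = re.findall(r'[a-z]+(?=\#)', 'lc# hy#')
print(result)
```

['lc', 'hy']

The positive lookaround only admits positions where the adjacent text matches; those characters stay outside the span.
Scanning left to right: at [0:2] → 'lc'; at [4:6] → 'hy'.
`findall` yields the raw match text (2 of them) because the pattern has no groups.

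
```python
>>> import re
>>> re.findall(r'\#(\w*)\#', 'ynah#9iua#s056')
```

['9iua']

Matches: at [4:10] match '#9iua#', group 1 = '9iua'.
One capturing group, so `findall` returns just the captured substring from the one match — 1 in all.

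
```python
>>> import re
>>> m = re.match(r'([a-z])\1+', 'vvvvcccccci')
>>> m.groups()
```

('v',)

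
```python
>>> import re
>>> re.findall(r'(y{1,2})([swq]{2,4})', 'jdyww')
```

[('y', 'ww')]

Pattern: 1 to 2 of a literal 'y' (captured); then 2 to 4 of one of [swq] (captured).
`findall` packs the 2 group values into a tuple for every match.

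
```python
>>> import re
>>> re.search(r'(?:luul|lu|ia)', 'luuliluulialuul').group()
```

'luul'

`|` is ordered: at each position the engine commits to the first alternative that works.
`re.search` tries every starting position until one works.
The match spans [0:4] → 'luul'.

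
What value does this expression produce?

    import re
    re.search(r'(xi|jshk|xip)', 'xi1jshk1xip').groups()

The match spans [0:2] → 'xi'.
Captured: group 1 = 'xi'.

('xi',)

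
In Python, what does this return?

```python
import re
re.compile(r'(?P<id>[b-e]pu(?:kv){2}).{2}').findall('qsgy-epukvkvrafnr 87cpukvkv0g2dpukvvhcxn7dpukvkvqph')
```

['epukvkv', 'cpukvkv', 'dpukvkv']

Pattern: a character in [b-e], then the literal 'pu', then the literal 'kv' repeated 2 times (captured as 'id'); then exactly 2 of any character.
Walking the string: at [5:14] match 'epukvkvra', group 1 = 'epukvkv'; at [20:29] match 'cpukvkv0g', group 1 = 'cpukvkv'; at [41:50] match 'dpukvkvqp', group 1 = 'dpukvkv'.
`findall` collects group 1 from each match (3 total).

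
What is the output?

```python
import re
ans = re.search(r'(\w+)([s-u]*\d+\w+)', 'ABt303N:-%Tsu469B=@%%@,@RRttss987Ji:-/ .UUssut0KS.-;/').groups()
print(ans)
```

('ABt30', '3N')

Pattern: one or more of a word character (captured); then zero or more of a character in [s-u], then one or more of a digit, then one or more of a word character (captured).
`re.search` tries every starting position until one works.
The match spans [0:7] → 'ABt303N'.
Captured: group 1 = 'ABt30', group 2 = '3N'.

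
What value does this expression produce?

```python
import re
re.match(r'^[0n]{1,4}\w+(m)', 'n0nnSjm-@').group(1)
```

The match spans [0:7] → 'n0nnSjm'.
Captured: group 1 = 'm'.

'm'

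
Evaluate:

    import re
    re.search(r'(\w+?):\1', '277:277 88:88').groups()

('277',)

`\1` has to match the exact text group 1 already captured.
`re.search` tries every starting position until one works.
The match spans [0:7] → '277:277'.
Captured: group 1 = '277'.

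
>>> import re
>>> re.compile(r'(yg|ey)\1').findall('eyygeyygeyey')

['ey']

After group 1 captures some text, `\1` only succeeds where that same text appears again.
Because there's exactly one group, `findall` drops the full match and keeps group 1 from the one hit.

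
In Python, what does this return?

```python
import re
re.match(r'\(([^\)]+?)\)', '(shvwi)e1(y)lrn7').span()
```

(0, 7)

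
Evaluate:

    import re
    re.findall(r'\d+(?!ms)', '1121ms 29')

The negative lookaround is zero-width — it rules out positions where the adjacent text would match, without consuming anything.
Scanning left to right: at [0:3] → '112'; at [7:9] → '29'.
`findall` yields the raw match text (2 of them) because the pattern has no groups.

['112', '29']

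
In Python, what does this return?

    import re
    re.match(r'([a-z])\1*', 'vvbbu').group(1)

'v'

The backreference `\1` re-matches whatever the first group consumed, character for character.
`re.match` only tries the pattern at the start of the string.
The match spans [0:2] → 'vv'.
Captured: group 1 = 'v'.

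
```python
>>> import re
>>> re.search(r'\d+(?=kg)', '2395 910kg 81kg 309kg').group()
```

Because the assertion is zero-width, the text it checks is not consumed and won't appear in the result.
`re.search` scans for the first position where the pattern succeeds.
The match spans [5:8] → '910'.

'910'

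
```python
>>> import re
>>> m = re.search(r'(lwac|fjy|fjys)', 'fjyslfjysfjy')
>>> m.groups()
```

('fjy',)

The match spans [0:3] → 'fjy'.
Captured: group 1 = 'fjy'.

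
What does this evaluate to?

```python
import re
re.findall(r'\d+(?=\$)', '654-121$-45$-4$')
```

Lookahead/lookbehind check context without consuming it, so the matched span excludes the asserted characters.
With no groups in the pattern, `findall` gives back each whole match — 3 here.

['121', '45', '4']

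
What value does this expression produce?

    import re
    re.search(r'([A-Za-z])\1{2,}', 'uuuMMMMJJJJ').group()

'uuu'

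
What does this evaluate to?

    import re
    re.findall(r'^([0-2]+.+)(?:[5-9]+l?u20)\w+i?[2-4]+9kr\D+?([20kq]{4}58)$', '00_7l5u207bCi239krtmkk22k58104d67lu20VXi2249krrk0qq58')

Multiple groups make `findall` return tuples — one 2-tuple for the one match.

[('00_7l5u207bCi239krtmkk22k58104d6', 'k0qq58')]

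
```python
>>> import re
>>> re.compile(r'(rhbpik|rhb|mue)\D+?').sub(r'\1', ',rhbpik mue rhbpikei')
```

',rhbpikmuerhbpiki'

The regex engine tests alternatives in the order written; an earlier branch that matches wins even if a later one would match more.
Matches: at [1:8] → 'rhbpik '; at [8:12] → 'mue '; at [12:19] → 'rhbpike'.
The replacement refers to a captured group, so each match is rewritten using its own captured text.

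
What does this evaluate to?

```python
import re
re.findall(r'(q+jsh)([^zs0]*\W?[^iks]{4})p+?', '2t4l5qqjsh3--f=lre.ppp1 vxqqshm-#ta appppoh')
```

[('qqjsh', '3--f=lre.pp')]

With 2 capturing groups, `findall` returns a 2-tuple per match.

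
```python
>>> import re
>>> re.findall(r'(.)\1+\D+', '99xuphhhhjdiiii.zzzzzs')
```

The backreference `\1` re-matches whatever the first group consumed, character for character.
With a single group, `findall` returns only what that group captured — 1 item.

['9']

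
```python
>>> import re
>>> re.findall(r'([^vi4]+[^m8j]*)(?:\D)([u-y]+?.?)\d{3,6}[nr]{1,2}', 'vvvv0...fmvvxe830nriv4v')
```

Multiple groups make `findall` return tuples — one 2-tuple for the one match.

[('0...fmv', 'xe')]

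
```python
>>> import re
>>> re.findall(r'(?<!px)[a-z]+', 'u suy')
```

`(?!…)`/`(?<!…)` only lets a position through if the neighbouring text does NOT match; no characters are consumed.
Scanning left to right: at [0:1] → 'u'; at [2:5] → 'suy'.
With no groups in the pattern, `findall` gives back each whole match — 2 here.

['u', 'suy']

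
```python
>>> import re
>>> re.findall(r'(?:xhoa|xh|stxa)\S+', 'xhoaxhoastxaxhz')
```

['xhoaxhoastxaxhz']

`findall` yields the raw match text (1 of them) because the pattern has no groups.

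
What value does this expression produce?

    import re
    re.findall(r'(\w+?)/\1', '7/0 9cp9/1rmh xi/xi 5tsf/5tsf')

['xi', '5tsf']

A backreference is literal: `\1` must see the identical characters the first group matched.
Matches: at [14:19] match 'xi/xi', group 1 = 'xi'; at [20:29] match '5tsf/5tsf', group 1 = '5tsf'.
Because there's exactly one group, `findall` drops the full match and keeps group 1 from each hit.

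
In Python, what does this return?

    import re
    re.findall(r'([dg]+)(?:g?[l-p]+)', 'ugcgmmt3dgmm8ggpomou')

['g', 'dg', 'gg']

Because there's exactly one group, `findall` drops the full match and keeps group 1 from each hit.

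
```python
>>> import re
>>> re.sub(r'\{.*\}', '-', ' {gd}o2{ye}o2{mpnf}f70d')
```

' -f70d'

Matches: at [1:19] → '{gd}o2{ye}o2{mpnf}'.
`sub` substitutes '-' at each match site.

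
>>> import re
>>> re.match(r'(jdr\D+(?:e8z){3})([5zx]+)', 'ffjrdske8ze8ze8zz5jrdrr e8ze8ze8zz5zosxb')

This matches the literal 'jdr', then one or more of a non-digit, then the literal 'e8z' repeated 3 times (captured); then one or more of one of [5zx] (captured).
`re.match` only tries the pattern at the start of the string.
Here position 0 doesn't satisfy it, so the call returns None.

None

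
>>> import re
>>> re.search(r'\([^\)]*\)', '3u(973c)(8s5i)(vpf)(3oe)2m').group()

The match spans [2:8] → '(973c)'.

'(973c)'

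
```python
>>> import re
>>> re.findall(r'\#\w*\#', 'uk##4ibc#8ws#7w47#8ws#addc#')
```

Matches: at [2:4] → '##'; at [8:13] → '#8ws#'; at [17:22] → '#8ws#'.
Since nothing is captured, `findall` lists the 3 matched substrings directly.

['##', '#8ws#', '#8ws#']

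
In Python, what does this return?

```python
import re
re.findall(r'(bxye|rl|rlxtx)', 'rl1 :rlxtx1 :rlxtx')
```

Alternation isn't longest-match — the leftmost alternative that fits at this position is chosen.
Matches: at [0:2] match 'rl', group 1 = 'rl'; at [5:7] match 'rl', group 1 = 'rl'; at [13:15] match 'rl', group 1 = 'rl'.
With a single group, `findall` returns only what that group captured — 3 items.

['rl', 'rl', 'rl']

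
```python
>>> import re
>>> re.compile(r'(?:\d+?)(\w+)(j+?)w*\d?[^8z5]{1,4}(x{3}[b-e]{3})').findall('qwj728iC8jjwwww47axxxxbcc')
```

This matches one or more of a digit (lazy) (non-capturing group); then one or more of a word character (captured); then one or more of a literal 'j' (lazy) (captured); then zero or more of a literal 'w', then optionally a digit, then 1 to 4 of any character except [8z5]; then exactly 3 of a literal 'x', then exactly 3 of a character in [b-e] (captured).
Scanning left to right: at [3:25] match '728iC8jjwwww47axxxxbcc', groups = ('28iC8j', 'j', 'xxxbcc').
3 groups means the one result is a tuple of 3 captured strings — 1 here.

[('28iC8j', 'j', 'xxxbcc')]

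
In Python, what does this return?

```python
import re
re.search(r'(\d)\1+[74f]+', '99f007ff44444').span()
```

`\1` is not a pattern — it's the concrete string captured by group 1, re-applied verbatim.
`search` walks the string left to right and returns the first match it finds.
The match spans [0:3] → '99f'.
Captured: group 1 = '9'.

(0, 3)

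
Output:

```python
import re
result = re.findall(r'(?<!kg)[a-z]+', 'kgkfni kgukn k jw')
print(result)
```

The negative lookahead/lookbehind blocks any match where the forbidden context is present.
Walking the string: at [0:6] → 'kgkfni'; at [7:12] → 'kgukn'; at [13:14] → 'k'; at [15:17] → 'jw'.
Since nothing is captured, `findall` lists the 4 matched substrings directly.

['kgkfni', 'kgukn', 'k', 'jw']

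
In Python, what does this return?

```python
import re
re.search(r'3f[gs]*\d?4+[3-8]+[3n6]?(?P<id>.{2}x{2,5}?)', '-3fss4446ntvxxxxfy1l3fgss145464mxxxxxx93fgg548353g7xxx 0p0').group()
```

The `?` after the quantifier makes it lazy — it takes as little as possible before letting the rest of the pattern try.
The match spans [1:14] → '3fss4446ntvxx'.

'3fss4446ntvxx'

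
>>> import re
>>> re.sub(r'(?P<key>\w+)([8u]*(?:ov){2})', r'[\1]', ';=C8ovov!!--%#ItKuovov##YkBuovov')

This matches one or more of a word character (captured as 'key'); then zero or more of one of [8u], then the literal 'ov' repeated 2 times (captured).
Matches: at [2:8] → 'C8ovov'; at [14:22] → 'ItKuovov'; at [24:32] → 'YkBuovov'.
Each match is replaced using the text its own group 1 captured.

';=[C8]!!--%#[ItKu]##[YkBu]'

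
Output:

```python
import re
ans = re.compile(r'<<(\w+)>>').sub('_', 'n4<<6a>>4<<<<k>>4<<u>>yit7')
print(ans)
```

n4_4<<_4_yit7

Each match is replaced by '_'.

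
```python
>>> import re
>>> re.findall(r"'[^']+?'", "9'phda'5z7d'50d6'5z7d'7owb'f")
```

Scanning left to right: at [1:7] → "'phda'"; at [11:17] → "'50d6'"; at [21:27] → "'7owb'".
Since nothing is captured, `findall` lists the 3 matched substrings directly.

["'phda'", "'50d6'", "'7owb'"]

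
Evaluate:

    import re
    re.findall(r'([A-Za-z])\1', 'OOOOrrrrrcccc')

['O', 'O', 'r', 'r', 'c', 'c']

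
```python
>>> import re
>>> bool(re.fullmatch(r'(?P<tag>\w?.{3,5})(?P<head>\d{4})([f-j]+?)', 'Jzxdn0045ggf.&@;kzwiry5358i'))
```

Pattern: optionally a word character, then 3 to 5 of any character (captured as 'tag'); then exactly 4 of a digit (captured as 'head'); then one or more of a character in [f-j] (lazy) (captured).
For `fullmatch`, every character of the input must be accounted for by the pattern.
Here the pattern can't cover the whole string, so the call returns None, and `bool(None)` is False.

False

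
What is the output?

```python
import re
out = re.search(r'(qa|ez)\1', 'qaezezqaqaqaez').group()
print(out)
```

`\1` is not a pattern — it's the concrete string captured by group 1, re-applied verbatim.
`re.search` tries every starting position until one works.
The match spans [2:6] → 'ezez'.
Captured: group 1 = 'ez'.

ezez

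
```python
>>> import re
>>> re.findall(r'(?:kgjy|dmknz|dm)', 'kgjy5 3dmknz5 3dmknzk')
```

['kgjy', 'dmknz', 'dmknz']

Alternation isn't longest-match — the leftmost alternative that fits at this position is chosen.
Walking the string: at [0:4] → 'kgjy'; at [7:12] → 'dmknz'; at [15:20] → 'dmknz'.
`findall` yields the raw match text (3 of them) because the pattern has no groups.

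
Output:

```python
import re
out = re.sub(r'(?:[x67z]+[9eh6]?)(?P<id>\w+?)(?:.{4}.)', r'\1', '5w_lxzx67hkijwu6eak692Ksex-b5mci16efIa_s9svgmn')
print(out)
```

5w_lkeak2b5mci1fsvgmn

Lazy quantifiers expand one character at a time until the remainder of the pattern can match.
`\1` in the replacement pulls in group 1's text for each match.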